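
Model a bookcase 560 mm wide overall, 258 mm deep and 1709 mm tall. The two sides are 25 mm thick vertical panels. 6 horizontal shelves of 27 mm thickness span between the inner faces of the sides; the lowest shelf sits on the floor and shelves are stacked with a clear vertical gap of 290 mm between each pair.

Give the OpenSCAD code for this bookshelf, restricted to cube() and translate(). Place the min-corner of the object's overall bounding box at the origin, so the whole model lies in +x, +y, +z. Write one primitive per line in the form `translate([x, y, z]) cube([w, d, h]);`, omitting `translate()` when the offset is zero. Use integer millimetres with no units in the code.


cube([25, 258, 1709]);
translate([535, 0, 0]) cube([25, 258, 1709]);
translate([25, 0, 0]) cube([510, 258, 27]);
translate([25, 0, 317]) cube([510, 258, 27]);
translate([25, 0, 634]) cube([510, 258, 27]);
translate([25, 0, 951]) cube([510, 258, 27]);
translate([25, 0, 1268]) cube([510, 258, 27]);
translate([25, 0, 1585]) cube([510, 258, 27]);


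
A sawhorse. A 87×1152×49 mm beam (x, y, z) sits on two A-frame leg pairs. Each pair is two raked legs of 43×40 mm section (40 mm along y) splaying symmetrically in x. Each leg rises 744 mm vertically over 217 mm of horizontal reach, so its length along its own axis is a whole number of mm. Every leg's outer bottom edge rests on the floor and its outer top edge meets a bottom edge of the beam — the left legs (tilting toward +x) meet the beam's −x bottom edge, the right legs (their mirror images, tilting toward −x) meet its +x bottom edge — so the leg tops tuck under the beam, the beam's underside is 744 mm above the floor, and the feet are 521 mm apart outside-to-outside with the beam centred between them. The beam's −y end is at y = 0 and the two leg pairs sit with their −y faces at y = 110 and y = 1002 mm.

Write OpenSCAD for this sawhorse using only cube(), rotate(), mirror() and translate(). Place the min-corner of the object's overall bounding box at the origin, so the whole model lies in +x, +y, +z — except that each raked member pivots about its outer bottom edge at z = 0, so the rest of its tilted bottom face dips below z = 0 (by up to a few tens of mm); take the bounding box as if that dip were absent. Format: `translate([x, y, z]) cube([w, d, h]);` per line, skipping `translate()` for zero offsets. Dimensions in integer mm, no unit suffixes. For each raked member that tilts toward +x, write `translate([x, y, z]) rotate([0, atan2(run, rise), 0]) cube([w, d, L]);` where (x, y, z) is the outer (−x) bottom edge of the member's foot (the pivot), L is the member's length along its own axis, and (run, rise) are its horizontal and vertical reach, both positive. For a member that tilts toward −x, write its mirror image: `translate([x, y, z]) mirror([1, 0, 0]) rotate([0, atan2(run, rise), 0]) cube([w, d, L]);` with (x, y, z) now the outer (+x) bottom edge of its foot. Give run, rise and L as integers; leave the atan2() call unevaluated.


translate([217, 0, 744]) cube([87, 1152, 49]);
translate([0, 110, 0]) rotate([0, atan2(217, 744), 0]) cube([43, 40, 775]);
translate([521, 110, 0]) mirror([1, 0, 0]) rotate([0, atan2(217, 744), 0]) cube([43, 40, 775]);
translate([0, 1002, 0]) rotate([0, atan2(217, 744), 0]) cube([43, 40, 775]);
translate([521, 1002, 0]) mirror([1, 0, 0]) rotate([0, atan2(217, 744), 0]) cube([43, 40, 775]);


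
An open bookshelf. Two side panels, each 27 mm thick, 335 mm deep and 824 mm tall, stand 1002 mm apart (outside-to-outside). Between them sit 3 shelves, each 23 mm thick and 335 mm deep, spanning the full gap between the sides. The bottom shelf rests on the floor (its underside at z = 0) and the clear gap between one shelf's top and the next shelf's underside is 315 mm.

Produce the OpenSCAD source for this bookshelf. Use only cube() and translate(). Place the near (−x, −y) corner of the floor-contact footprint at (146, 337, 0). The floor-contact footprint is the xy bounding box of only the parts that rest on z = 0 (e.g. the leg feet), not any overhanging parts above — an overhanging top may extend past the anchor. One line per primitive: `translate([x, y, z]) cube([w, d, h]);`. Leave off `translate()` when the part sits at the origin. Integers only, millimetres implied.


translate([146, 337, 0]) cube([27, 335, 824]);
translate([1121, 337, 0]) cube([27, 335, 824]);
translate([173, 337, 0]) cube([948, 335, 23]);
translate([173, 337, 338]) cube([948, 335, 23]);
translate([173, 337, 676]) cube([948, 335, 23]);


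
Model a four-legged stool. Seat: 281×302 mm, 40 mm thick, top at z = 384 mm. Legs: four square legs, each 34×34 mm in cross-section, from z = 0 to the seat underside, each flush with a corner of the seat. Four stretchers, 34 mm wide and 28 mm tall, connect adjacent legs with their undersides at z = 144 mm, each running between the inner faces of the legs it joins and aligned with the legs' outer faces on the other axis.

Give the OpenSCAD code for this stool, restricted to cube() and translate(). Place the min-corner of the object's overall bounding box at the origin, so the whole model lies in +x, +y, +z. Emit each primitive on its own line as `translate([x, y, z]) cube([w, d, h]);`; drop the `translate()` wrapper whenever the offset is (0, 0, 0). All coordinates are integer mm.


translate([0, 0, 344]) cube([281, 302, 40]);
cube([34, 34, 344]);
translate([247, 0, 0]) cube([34, 34, 344]);
translate([0, 268, 0]) cube([34, 34, 344]);
translate([247, 268, 0]) cube([34, 34, 344]);
translate([34, 0, 144]) cube([213, 34, 28]);
translate([34, 268, 144]) cube([213, 34, 28]);
translate([0, 34, 144]) cube([34, 234, 28]);
translate([247, 34, 144]) cube([34, 234, 28]);


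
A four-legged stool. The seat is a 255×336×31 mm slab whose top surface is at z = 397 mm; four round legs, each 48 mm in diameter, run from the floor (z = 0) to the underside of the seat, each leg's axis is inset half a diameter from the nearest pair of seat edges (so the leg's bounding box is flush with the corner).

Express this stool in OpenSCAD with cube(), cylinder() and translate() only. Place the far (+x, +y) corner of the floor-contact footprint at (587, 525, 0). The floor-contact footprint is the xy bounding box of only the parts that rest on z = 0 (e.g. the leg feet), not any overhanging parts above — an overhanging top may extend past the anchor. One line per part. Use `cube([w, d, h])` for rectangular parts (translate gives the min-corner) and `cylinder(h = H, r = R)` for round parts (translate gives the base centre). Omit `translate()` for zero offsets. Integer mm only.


translate([332, 189, 366]) cube([255, 336, 31]);
translate([356, 213, 0]) cylinder(h = 366, r = 24);
translate([563, 213, 0]) cylinder(h = 366, r = 24);
translate([356, 501, 0]) cylinder(h = 366, r = 24);
translate([563, 501, 0]) cylinder(h = 366, r = 24);


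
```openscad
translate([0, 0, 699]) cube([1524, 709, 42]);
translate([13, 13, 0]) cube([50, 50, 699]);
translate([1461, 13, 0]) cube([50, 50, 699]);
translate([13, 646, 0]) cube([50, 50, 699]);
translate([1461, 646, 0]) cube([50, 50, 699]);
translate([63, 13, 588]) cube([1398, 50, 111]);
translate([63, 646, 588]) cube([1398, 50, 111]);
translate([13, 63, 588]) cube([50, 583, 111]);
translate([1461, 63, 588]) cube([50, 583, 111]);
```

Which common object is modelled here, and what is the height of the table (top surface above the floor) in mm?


A table. The table height is 741 mm.

A 1524×709×42 slab sits at z = 699 on four 50 mm square posts — a table. The top surface is at 699 + 42 = 741 mm.


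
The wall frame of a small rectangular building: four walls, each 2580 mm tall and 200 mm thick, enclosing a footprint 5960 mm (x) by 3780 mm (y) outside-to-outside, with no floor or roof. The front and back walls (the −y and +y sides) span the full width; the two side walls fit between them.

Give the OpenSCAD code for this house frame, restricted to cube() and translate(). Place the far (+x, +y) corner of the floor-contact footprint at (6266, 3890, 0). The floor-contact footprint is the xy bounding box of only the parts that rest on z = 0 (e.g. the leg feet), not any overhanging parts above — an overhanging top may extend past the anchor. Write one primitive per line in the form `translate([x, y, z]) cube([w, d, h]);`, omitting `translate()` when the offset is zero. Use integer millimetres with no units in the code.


translate([306, 110, 0]) cube([5960, 200, 2580]);
translate([306, 3690, 0]) cube([5960, 200, 2580]);
translate([306, 310, 0]) cube([200, 3380, 2580]);
translate([6066, 310, 0]) cube([200, 3380, 2580]);


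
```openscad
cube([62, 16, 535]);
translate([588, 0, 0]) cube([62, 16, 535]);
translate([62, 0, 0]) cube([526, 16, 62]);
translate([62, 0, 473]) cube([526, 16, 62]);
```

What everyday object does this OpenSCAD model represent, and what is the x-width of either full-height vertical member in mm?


A picture frame. The border width is 62 mm.

Four thin pieces enclosing a rectangular opening — a picture frame. The two full-height stiles are 535 mm tall; the top rail sits at z = 473 and is 62 mm tall, so the border above the opening is 535 − 473 = 62 mm, matching the stile x-width.


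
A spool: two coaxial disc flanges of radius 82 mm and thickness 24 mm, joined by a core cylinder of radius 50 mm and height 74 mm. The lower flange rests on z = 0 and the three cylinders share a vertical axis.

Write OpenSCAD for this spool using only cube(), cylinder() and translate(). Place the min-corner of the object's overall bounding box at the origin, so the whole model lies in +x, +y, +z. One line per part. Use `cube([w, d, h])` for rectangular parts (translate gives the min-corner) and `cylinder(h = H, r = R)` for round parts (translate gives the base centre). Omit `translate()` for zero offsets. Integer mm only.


translate([82, 82, 0]) cylinder(h = 24, r = 82);
translate([82, 82, 24]) cylinder(h = 74, r = 50);
translate([82, 82, 98]) cylinder(h = 24, r = 82);


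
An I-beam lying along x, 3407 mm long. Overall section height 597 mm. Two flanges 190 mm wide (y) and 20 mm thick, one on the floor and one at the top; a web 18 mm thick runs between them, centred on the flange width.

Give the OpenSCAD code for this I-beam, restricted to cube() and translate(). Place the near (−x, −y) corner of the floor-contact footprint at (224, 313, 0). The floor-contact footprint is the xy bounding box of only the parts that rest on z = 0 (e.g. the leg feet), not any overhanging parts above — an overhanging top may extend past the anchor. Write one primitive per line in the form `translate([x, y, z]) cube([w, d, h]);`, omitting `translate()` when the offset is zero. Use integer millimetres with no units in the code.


translate([224, 313, 0]) cube([3407, 190, 20]);
translate([224, 399, 20]) cube([3407, 18, 557]);
translate([224, 313, 577]) cube([3407, 190, 20]);


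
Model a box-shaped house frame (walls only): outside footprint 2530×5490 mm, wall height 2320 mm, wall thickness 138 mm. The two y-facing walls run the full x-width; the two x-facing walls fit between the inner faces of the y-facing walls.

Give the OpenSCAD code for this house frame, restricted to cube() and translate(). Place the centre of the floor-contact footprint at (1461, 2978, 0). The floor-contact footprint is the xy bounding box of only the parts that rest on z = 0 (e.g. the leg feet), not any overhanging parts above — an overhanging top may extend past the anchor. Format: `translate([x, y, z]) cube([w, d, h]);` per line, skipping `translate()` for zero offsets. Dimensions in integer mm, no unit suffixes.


translate([196, 233, 0]) cube([2530, 138, 2320]);
translate([196, 5585, 0]) cube([2530, 138, 2320]);
translate([196, 371, 0]) cube([138, 5214, 2320]);
translate([2588, 371, 0]) cube([138, 5214, 2320]);


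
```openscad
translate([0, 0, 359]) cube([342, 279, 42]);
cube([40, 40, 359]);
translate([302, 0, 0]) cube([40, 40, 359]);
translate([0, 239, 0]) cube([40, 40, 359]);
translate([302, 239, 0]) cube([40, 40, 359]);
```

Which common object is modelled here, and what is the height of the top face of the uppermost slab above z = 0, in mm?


A stool. The seat height is 401 mm.

A 342×279×42 slab at z = 359 on four corner posts — a stool. The seat top is 359 + 42 = 401 mm.


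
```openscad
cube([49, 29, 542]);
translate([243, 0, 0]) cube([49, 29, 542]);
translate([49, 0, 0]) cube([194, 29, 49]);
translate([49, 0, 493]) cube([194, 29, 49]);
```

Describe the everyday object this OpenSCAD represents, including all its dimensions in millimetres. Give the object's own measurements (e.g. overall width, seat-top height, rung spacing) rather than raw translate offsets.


A rectangular picture frame lying in the x–z plane (depth along y). The opening is 194 mm wide (x) by 444 mm tall (z), surrounded by a border 49 mm wide on all four sides. The frame is 29 mm deep and is made of two full-height vertical stiles with two horizontal rails fitted between them.


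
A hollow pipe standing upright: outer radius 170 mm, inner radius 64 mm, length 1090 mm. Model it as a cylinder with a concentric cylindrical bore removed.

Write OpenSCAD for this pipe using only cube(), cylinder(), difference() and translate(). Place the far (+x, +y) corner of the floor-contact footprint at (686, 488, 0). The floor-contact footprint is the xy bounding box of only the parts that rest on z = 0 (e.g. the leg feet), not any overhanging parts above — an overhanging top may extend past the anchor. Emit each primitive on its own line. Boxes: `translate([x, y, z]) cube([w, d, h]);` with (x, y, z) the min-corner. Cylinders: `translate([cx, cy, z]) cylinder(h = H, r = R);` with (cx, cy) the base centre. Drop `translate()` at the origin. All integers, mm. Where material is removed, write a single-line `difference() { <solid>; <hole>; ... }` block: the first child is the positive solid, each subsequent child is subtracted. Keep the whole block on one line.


difference() { translate([516, 318, 0]) cylinder(h = 1090, r = 170); translate([516, 318, 0]) cylinder(h = 1090, r = 64); }


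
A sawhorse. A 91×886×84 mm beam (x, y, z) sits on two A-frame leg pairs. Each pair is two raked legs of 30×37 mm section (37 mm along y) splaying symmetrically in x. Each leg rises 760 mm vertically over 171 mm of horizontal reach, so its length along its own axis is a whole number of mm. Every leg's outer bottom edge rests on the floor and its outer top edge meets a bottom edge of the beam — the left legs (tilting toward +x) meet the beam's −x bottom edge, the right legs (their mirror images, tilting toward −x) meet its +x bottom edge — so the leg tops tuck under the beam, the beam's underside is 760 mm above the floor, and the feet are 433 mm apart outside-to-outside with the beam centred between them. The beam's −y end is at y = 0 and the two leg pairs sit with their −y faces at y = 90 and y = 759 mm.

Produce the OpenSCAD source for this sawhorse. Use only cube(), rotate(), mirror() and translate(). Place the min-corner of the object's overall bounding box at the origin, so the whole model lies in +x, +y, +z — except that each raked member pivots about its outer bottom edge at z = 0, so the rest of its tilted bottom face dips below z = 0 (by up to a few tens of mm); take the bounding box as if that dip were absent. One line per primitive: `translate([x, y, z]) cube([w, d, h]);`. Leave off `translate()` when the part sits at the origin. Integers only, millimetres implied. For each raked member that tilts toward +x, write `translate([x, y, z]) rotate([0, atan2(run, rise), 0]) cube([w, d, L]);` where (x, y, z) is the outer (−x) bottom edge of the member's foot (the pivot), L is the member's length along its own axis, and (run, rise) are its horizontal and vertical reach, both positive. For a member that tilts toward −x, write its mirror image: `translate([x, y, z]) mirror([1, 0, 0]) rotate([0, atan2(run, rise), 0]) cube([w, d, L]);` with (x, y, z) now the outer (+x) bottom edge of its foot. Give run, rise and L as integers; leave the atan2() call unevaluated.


// leg length = √(171² + 760²) = 779
// right-leg outer foot x = 2·171 + 91 = 433
// beam min-corner = (171, 0, 760)
translate([171, 0, 760]) cube([91, 886, 84]);
translate([0, 90, 0]) rotate([0, atan2(171, 760), 0]) cube([30, 37, 779]);
translate([433, 90, 0]) mirror([1, 0, 0]) rotate([0, atan2(171, 760), 0]) cube([30, 37, 779]);
translate([0, 759, 0]) rotate([0, atan2(171, 760), 0]) cube([30, 37, 779]);
translate([433, 759, 0]) mirror([1, 0, 0]) rotate([0, atan2(171, 760), 0]) cube([30, 37, 779]);


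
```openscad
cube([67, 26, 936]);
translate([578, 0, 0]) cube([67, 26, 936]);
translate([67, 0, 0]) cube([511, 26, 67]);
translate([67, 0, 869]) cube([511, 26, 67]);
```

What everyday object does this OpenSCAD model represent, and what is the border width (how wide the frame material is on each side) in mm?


A picture frame. The border width is 67 mm.

Four thin pieces enclosing a rectangular opening — a picture frame. The two full-height stiles are 936 mm tall; the top rail sits at z = 869 and is 67 mm tall, so the border above the opening is 936 − 869 = 67 mm, matching the stile x-width.


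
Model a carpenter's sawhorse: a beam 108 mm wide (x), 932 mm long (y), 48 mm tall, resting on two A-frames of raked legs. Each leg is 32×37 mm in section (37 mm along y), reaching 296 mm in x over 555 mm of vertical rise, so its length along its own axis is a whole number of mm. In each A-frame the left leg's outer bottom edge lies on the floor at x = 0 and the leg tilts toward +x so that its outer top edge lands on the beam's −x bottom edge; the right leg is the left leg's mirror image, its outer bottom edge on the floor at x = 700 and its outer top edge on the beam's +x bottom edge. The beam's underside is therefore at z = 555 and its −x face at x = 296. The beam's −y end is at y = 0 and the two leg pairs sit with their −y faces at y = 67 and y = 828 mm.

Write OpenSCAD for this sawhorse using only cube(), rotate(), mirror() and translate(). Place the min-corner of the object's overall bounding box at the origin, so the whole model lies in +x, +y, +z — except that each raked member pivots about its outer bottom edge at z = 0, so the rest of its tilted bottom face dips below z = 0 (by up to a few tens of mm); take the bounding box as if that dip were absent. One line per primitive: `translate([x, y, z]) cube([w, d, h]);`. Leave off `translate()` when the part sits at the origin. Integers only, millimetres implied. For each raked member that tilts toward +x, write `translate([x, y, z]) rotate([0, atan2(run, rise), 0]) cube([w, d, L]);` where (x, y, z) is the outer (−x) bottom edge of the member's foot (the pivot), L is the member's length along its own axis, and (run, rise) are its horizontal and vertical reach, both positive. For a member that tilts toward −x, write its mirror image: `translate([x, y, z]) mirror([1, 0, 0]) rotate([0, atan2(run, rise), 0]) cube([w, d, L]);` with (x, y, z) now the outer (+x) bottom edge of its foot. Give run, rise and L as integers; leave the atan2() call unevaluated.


translate([296, 0, 555]) cube([108, 932, 48]);
translate([0, 67, 0]) rotate([0, atan2(296, 555), 0]) cube([32, 37, 629]);
translate([700, 67, 0]) mirror([1, 0, 0]) rotate([0, atan2(296, 555), 0]) cube([32, 37, 629]);
translate([0, 828, 0]) rotate([0, atan2(296, 555), 0]) cube([32, 37, 629]);
translate([700, 828, 0]) mirror([1, 0, 0]) rotate([0, atan2(296, 555), 0]) cube([32, 37, 629]);


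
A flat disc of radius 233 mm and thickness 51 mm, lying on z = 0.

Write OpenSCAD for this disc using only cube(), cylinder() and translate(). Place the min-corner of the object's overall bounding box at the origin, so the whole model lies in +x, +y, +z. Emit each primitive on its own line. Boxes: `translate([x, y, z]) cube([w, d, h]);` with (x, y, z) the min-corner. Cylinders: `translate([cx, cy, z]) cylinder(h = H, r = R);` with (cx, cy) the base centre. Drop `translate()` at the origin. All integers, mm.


translate([233, 233, 0]) cylinder(h = 51, r = 233);


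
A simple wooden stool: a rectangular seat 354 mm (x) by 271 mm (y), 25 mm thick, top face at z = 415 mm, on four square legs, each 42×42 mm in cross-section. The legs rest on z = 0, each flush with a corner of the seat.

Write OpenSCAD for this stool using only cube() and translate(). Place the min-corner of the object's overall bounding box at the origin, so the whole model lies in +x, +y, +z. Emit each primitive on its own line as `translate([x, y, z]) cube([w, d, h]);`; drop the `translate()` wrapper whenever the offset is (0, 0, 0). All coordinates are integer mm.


translate([0, 0, 390]) cube([354, 271, 25]);
cube([42, 42, 390]);
translate([312, 0, 0]) cube([42, 42, 390]);
translate([0, 229, 0]) cube([42, 42, 390]);
translate([312, 229, 0]) cube([42, 42, 390]);


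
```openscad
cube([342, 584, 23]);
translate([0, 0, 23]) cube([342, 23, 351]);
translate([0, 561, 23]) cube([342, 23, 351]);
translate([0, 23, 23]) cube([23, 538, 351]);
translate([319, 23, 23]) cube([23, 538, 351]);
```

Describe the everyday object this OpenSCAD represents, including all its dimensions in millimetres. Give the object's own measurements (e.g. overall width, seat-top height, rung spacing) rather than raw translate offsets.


An open-topped rectangular box: outside dimensions 342×584×374 mm, with a uniform wall and base thickness of 23 mm. The base is a full 342×584 slab on the floor; four walls sit on top of the base. The front and back walls (the −y and +y sides) span the full width; the two side walls fit between them.


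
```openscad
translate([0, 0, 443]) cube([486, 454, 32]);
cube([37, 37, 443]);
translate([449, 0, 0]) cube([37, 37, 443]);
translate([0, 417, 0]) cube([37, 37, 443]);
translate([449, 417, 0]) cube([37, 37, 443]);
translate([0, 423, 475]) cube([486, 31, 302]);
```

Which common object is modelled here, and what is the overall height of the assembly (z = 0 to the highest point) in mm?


A chair. The overall height is 777 mm.

A slab on four corner posts with a tall panel at the back — a chair. The seat slab sits at z = 443 with thickness 32, and the 302 mm backrest starts at the seat top, so the overall height is 443 + 32 + 302 = 777 mm.


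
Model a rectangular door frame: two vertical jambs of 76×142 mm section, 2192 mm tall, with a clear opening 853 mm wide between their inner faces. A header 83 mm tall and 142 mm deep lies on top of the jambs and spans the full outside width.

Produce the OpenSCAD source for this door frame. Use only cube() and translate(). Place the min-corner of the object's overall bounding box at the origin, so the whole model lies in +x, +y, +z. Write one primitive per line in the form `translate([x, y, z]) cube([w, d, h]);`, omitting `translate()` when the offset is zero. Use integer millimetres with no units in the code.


cube([76, 142, 2192]);
translate([929, 0, 0]) cube([76, 142, 2192]);
translate([0, 0, 2192]) cube([1005, 142, 83]);


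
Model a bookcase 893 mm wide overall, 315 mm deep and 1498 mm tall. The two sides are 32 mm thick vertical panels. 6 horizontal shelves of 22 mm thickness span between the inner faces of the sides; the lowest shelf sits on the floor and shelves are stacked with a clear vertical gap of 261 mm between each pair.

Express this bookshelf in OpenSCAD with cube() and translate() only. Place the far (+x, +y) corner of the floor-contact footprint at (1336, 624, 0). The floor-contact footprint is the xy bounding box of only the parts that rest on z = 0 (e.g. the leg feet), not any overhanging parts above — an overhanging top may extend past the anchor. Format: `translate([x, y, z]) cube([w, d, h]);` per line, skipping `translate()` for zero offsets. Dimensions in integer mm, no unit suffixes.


translate([443, 309, 0]) cube([32, 315, 1498]);
translate([1304, 309, 0]) cube([32, 315, 1498]);
translate([475, 309, 0]) cube([829, 315, 22]);
translate([475, 309, 283]) cube([829, 315, 22]);
translate([475, 309, 566]) cube([829, 315, 22]);
translate([475, 309, 849]) cube([829, 315, 22]);
translate([475, 309, 1132]) cube([829, 315, 22]);
translate([475, 309, 1415]) cube([829, 315, 22]);


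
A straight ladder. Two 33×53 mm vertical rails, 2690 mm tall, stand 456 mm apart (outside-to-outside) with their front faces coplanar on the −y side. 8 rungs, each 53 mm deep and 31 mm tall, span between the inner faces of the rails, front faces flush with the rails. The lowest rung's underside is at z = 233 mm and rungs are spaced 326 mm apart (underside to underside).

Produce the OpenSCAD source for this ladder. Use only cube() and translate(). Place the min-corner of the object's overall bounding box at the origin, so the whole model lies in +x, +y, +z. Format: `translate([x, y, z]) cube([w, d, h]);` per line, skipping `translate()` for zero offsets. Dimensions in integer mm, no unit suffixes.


// rung span = 456 - 2*33 = 390
// rung[k] z = 233 + k*326
cube([33, 53, 2690]);
translate([423, 0, 0]) cube([33, 53, 2690]);
translate([33, 0, 233]) cube([390, 53, 31]);
translate([33, 0, 559]) cube([390, 53, 31]);
translate([33, 0, 885]) cube([390, 53, 31]);
translate([33, 0, 1211]) cube([390, 53, 31]);
translate([33, 0, 1537]) cube([390, 53, 31]);
translate([33, 0, 1863]) cube([390, 53, 31]);
translate([33, 0, 2189]) cube([390, 53, 31]);
translate([33, 0, 2515]) cube([390, 53, 31]);


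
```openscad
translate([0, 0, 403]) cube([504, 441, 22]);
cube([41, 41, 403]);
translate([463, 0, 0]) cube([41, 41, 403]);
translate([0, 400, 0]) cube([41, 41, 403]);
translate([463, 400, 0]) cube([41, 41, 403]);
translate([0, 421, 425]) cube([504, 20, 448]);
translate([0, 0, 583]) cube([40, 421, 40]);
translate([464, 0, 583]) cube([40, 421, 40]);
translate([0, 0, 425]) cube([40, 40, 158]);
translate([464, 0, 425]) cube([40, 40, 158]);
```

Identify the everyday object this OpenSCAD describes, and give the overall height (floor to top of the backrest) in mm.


A chair. The overall height is 873 mm.

A slab on four corner posts with a tall panel at the back — a chair. The seat slab sits at z = 403 with thickness 22, and the 448 mm backrest starts at the seat top, so the overall height is 403 + 22 + 448 = 873 mm.


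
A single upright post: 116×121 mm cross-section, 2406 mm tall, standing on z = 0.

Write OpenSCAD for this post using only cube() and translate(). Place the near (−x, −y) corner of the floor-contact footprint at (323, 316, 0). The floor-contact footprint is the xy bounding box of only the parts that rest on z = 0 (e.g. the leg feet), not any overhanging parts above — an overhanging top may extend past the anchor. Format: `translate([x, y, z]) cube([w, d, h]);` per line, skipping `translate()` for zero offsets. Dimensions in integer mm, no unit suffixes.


translate([323, 316, 0]) cube([116, 121, 2406]);


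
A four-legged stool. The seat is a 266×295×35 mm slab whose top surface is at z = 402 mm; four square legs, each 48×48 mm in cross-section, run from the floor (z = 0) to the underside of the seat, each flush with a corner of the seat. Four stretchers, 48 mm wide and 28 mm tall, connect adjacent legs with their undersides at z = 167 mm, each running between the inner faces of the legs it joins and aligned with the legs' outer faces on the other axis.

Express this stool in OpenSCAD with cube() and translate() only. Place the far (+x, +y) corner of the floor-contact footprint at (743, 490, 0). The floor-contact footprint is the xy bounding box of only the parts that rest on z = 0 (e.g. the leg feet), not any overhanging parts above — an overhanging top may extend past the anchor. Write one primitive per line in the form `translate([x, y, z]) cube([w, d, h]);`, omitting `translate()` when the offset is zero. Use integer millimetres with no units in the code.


// leg_h = 402 - 35 = 367
// stretcher span = 266 - 2*48 = 170
translate([477, 195, 367]) cube([266, 295, 35]);
translate([477, 195, 0]) cube([48, 48, 367]);
translate([695, 195, 0]) cube([48, 48, 367]);
translate([477, 442, 0]) cube([48, 48, 367]);
translate([695, 442, 0]) cube([48, 48, 367]);
translate([525, 195, 167]) cube([170, 48, 28]);
translate([525, 442, 167]) cube([170, 48, 28]);
translate([477, 243, 167]) cube([48, 199, 28]);
translate([695, 243, 167]) cube([48, 199, 28]);


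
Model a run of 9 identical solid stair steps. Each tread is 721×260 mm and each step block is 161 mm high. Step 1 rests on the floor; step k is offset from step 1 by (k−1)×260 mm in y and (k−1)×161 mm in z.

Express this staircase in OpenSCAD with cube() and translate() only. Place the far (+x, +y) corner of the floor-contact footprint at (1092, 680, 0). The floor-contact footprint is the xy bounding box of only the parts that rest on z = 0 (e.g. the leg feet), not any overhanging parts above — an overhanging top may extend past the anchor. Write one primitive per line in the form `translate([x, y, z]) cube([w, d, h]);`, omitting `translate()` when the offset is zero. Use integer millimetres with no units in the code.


translate([371, 420, 0]) cube([721, 260, 161]);
translate([371, 680, 161]) cube([721, 260, 161]);
translate([371, 940, 322]) cube([721, 260, 161]);
translate([371, 1200, 483]) cube([721, 260, 161]);
translate([371, 1460, 644]) cube([721, 260, 161]);
translate([371, 1720, 805]) cube([721, 260, 161]);
translate([371, 1980, 966]) cube([721, 260, 161]);
translate([371, 2240, 1127]) cube([721, 260, 161]);
translate([371, 2500, 1288]) cube([721, 260, 161]);


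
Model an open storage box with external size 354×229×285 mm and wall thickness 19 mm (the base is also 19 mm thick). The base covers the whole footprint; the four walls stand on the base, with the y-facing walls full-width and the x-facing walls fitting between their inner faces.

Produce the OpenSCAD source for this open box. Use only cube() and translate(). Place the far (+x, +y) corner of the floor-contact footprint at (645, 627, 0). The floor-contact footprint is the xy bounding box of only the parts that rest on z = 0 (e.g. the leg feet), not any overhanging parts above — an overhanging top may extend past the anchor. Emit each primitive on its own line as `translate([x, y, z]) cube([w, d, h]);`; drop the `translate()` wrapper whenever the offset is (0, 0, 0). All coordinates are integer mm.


translate([291, 398, 0]) cube([354, 229, 19]);
translate([291, 398, 19]) cube([354, 19, 266]);
translate([291, 608, 19]) cube([354, 19, 266]);
translate([291, 417, 19]) cube([19, 191, 266]);
translate([626, 417, 19]) cube([19, 191, 266]);


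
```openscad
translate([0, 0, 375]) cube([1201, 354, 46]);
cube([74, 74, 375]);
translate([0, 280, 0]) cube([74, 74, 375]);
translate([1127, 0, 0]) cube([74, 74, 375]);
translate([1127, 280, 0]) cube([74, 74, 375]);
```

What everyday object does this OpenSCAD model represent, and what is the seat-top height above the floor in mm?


A bench. The seat-top height is 421 mm.

A long slab on four corner posts — a bench. The slab sits at z = 375 with thickness 46, so the top is 375 + 46 = 421 mm.


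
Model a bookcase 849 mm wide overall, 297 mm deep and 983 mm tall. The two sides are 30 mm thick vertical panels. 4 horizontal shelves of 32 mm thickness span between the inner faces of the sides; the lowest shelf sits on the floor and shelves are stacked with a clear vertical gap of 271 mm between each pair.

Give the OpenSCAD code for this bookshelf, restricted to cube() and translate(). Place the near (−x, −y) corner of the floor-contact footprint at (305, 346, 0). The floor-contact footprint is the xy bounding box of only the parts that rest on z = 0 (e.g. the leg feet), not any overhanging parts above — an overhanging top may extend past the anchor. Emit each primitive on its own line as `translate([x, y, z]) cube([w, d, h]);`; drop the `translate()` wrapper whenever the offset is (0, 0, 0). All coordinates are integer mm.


translate([305, 346, 0]) cube([30, 297, 983]);
translate([1124, 346, 0]) cube([30, 297, 983]);
translate([335, 346, 0]) cube([789, 297, 32]);
translate([335, 346, 303]) cube([789, 297, 32]);
translate([335, 346, 606]) cube([789, 297, 32]);
translate([335, 346, 909]) cube([789, 297, 32]);


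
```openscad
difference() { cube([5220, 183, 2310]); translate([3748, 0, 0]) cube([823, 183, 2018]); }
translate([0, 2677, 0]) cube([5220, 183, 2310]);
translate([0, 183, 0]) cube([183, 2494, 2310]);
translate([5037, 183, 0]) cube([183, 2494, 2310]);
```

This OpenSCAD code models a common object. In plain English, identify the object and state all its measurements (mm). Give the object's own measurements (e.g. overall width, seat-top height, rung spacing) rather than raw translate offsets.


A single room: four walls, each 2310 mm tall and 183 mm thick, enclosing an outside footprint 5220×2860 mm (x × y), no floor or roof. The front and back walls (−y and +y sides) run the full x-width; the side walls fit between their inner faces. A door opening 823 mm wide and 2018 mm tall is cut through the front wall from the floor up, its −x edge 3748 mm from the wall's −x end.


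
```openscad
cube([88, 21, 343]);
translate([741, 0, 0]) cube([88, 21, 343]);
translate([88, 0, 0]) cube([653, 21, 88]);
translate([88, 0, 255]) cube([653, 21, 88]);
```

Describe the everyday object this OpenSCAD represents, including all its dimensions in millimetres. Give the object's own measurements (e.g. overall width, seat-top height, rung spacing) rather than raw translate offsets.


A rectangular picture frame lying in the x–z plane (depth along y). The opening is 653 mm wide (x) by 167 mm tall (z), surrounded by a border 88 mm wide on all four sides. The frame is 21 mm deep and is made of two full-height vertical stiles with two horizontal rails fitted between them.


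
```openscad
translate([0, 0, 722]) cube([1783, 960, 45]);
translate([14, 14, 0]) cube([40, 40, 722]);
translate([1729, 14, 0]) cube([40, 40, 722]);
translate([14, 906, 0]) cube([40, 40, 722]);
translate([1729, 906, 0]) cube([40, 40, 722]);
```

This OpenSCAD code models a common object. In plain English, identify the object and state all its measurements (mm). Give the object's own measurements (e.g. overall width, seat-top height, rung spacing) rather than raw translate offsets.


A table: top 1783 mm (x) × 960 mm (y), 45 mm thick, upper face at z = 767 mm, on four 40×40 mm square legs, each inset 14 mm from the nearest pair of top edges from z = 0 to the bottom of the top.


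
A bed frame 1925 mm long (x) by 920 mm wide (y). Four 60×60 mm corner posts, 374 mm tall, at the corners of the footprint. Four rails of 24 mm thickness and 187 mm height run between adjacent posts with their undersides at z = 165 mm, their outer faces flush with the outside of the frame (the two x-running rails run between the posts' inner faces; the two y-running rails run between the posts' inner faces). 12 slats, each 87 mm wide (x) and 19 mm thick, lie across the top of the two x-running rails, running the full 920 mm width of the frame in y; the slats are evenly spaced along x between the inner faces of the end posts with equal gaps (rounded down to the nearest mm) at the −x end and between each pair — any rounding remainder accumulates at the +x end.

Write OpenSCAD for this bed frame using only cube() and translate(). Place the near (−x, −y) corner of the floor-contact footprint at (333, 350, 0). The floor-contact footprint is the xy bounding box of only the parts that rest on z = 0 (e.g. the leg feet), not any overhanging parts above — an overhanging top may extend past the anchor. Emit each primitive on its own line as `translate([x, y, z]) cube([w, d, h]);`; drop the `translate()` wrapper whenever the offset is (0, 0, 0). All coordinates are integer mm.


// slat z = rail_z + rail_h = 165 + 187 = 352
// slat gap = ⌊(1805 − 12·87) / 13⌋ = 58
translate([333, 350, 0]) cube([60, 60, 374]);
translate([333, 1210, 0]) cube([60, 60, 374]);
translate([2198, 350, 0]) cube([60, 60, 374]);
translate([2198, 1210, 0]) cube([60, 60, 374]);
translate([393, 350, 165]) cube([1805, 24, 187]);
translate([393, 1246, 165]) cube([1805, 24, 187]);
translate([333, 410, 165]) cube([24, 800, 187]);
translate([2234, 410, 165]) cube([24, 800, 187]);
translate([451, 350, 352]) cube([87, 920, 19]);
translate([596, 350, 352]) cube([87, 920, 19]);
translate([741, 350, 352]) cube([87, 920, 19]);
translate([886, 350, 352]) cube([87, 920, 19]);
translate([1031, 350, 352]) cube([87, 920, 19]);
translate([1176, 350, 352]) cube([87, 920, 19]);
translate([1321, 350, 352]) cube([87, 920, 19]);
translate([1466, 350, 352]) cube([87, 920, 19]);
translate([1611, 350, 352]) cube([87, 920, 19]);
translate([1756, 350, 352]) cube([87, 920, 19]);
translate([1901, 350, 352]) cube([87, 920, 19]);
translate([2046, 350, 352]) cube([87, 920, 19]);


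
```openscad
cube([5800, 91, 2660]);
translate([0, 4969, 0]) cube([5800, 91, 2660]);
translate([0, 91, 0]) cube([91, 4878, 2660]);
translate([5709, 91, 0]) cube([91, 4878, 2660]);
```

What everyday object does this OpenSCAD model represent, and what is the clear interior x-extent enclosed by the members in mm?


A house (or room) frame. The interior width is 5618 mm.

Four 2660 mm walls enclosing a rectangle with no floor or roof — a room or house frame. Outside width is 5800 mm and wall thickness is 91 mm, so the interior width is 5800 − 2 × 91 = 5618 mm.


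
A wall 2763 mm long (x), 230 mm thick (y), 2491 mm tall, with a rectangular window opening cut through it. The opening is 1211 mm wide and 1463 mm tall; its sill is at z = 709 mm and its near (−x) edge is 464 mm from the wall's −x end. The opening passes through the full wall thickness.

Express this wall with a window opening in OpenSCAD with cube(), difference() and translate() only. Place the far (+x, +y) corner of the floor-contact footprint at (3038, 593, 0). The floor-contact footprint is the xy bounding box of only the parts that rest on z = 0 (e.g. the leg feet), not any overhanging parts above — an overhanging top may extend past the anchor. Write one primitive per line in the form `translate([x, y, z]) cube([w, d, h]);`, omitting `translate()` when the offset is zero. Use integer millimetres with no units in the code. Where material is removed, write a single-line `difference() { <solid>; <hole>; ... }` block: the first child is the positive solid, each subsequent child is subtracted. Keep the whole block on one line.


difference() { translate([275, 363, 0]) cube([2763, 230, 2491]); translate([739, 363, 709]) cube([1211, 230, 1463]); }


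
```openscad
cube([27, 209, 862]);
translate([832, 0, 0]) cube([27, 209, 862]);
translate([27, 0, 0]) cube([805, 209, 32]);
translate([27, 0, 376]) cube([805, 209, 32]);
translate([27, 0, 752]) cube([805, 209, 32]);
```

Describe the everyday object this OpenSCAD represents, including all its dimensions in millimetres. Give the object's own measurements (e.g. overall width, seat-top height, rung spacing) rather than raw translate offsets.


An open bookshelf. Two side panels, each 27 mm thick, 209 mm deep and 862 mm tall, stand 859 mm apart (outside-to-outside). Between them sit 3 shelves, each 32 mm thick and 209 mm deep, spanning the full gap between the sides. The bottom shelf rests on the floor (its underside at z = 0) and the clear gap between one shelf's top and the next shelf's underside is 344 mm.


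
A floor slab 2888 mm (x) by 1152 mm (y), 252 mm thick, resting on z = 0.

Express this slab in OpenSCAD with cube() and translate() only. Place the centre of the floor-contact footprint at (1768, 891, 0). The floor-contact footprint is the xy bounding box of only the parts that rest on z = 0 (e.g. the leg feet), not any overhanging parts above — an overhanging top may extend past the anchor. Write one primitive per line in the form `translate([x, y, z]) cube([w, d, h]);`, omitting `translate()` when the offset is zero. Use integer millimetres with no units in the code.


translate([324, 315, 0]) cube([2888, 1152, 252]);


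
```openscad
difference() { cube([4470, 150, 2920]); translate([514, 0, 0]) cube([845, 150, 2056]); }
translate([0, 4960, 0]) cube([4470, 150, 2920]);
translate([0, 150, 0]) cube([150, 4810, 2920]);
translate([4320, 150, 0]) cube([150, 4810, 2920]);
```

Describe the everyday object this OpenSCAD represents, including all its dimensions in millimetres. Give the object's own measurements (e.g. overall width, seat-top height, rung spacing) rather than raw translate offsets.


A single room: four walls, each 2920 mm tall and 150 mm thick, enclosing an outside footprint 4470×5110 mm (x × y), no floor or roof. The front and back walls (−y and +y sides) run the full x-width; the side walls fit between their inner faces. A door opening 845 mm wide and 2056 mm tall is cut through the front wall from the floor up, its −x edge 514 mm from the wall's −x end.
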